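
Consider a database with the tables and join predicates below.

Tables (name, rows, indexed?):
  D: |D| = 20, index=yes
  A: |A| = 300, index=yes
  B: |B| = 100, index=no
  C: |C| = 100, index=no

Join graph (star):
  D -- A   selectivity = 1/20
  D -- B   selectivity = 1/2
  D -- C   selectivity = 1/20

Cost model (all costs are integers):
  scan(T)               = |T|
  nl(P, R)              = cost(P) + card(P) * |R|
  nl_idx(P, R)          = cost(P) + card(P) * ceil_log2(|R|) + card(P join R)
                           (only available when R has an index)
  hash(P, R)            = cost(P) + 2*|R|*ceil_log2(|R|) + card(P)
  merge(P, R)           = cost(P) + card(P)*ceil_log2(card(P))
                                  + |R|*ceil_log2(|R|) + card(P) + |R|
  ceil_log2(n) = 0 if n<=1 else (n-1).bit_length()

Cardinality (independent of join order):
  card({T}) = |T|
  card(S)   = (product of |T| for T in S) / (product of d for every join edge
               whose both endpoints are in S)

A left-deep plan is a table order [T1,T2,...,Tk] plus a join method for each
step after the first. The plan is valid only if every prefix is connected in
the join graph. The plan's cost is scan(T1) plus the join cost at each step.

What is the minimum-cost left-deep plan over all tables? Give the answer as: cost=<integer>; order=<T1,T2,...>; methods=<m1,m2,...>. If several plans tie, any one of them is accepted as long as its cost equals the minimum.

Selinger DP (subsets sized 1..n):
  {D}: scan cost=20, card=20
  {A}: scan cost=300, card=300
  {B}: scan cost=100, card=100
  {C}: scan cost=100, card=100
  {AD}: card=300; try (A,nl_idx)→500, (D,hash)→800, (D,nl_idx)→2100, (A,merge)→3140, (D,merge)→3420, (A,hash)→5440 …(+2); best=500 via (A,nl_idx)
  {BD}: card=1000; try (D,hash)→400, (B,merge)→940, (D,merge)→1020, (B,hash)→1440, (D,nl_idx)→1600, (B,nl)→2020 …(+1); best=400 via (D,hash)
  {CD}: card=100; try (D,hash)→400, (D,nl_idx)→700, (C,merge)→940, (D,merge)→1020, (C,hash)→1440, (C,nl)→2020 …(+1); best=400 via (D,hash)
  {ABD}: card=15000; try (B,hash)→2200, (B,merge)→4300, (A,hash)→6800, (A,merge)→14400, (A,nl_idx)→24400, (B,nl)→30500 …(+1); best=2200 via (B,hash)
  {ACD}: card=1500; try (C,hash)→2200, (A,nl_idx)→2800, (A,merge)→4200, (C,merge)→4300, (A,hash)→5900, (A,nl)→30400 …(+1); best=2200 via (C,hash)
  {BCD}: card=5000; try (B,hash)→1900, (B,merge)→2000, (C,hash)→2800, (B,nl)→10400, (C,merge)→12200, (C,nl)→100400; best=1900 via (B,hash)
  {ABCD}: card=75000; try (B,hash)→5100, (A,hash)→12300, (C,hash)→18600, (B,merge)→21000, (A,merge)→74900, (A,nl_idx)→121900 …(+4); best=5100 via (B,hash)

cost=5100; order=D,A,C,B; methods=nl_idx,hash,hash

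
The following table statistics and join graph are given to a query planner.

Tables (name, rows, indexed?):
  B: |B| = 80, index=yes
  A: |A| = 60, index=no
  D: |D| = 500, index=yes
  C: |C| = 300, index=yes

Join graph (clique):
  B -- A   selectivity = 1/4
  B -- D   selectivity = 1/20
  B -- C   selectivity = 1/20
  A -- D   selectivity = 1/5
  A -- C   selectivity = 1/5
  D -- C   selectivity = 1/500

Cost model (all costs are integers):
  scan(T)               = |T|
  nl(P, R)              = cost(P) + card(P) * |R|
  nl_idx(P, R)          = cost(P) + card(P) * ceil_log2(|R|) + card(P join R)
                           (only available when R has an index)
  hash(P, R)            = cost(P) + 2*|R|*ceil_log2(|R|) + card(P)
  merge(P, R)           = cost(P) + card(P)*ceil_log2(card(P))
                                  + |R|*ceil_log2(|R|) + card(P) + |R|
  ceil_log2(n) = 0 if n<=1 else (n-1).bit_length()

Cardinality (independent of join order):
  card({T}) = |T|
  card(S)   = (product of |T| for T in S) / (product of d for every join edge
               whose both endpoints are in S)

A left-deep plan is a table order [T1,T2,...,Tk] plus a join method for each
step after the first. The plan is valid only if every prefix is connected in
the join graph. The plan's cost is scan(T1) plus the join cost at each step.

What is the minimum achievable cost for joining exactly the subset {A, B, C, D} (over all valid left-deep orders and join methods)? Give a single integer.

Selinger DP over subsets of {A,B,C,D}:
  {B}: scan cost=80, card=80
  {A}: scan cost=60, card=60
  {D}: scan cost=500, card=500
  {C}: scan cost=300, card=300
  {AB}: card=1200; try (A,hash)→880, (B,merge)→1120, (A,merge)→1140, (B,hash)→1240, (B,nl_idx)→1680, (B,nl)→4860 …(+1); best=880 via (A,hash)
  {BD}: card=2000; try (B,hash)→2120, (D,nl_idx)→2800, (D,merge)→5720, (B,nl_idx)→6000, (B,merge)→6140, (D,hash)→9160 …(+2); best=2120 via (B,hash)
  {BC}: card=1200; try (B,hash)→1720, (C,nl_idx)→2000, (B,nl_idx)→3600, (C,merge)→3720, (B,merge)→3940, (C,hash)→5560 …(+2); best=1720 via (B,hash)
  {AD}: card=6000; try (A,hash)→1720, (D,merge)→5480, (A,merge)→5920, (D,nl_idx)→6600, (D,hash)→9120, (D,nl)→30060 …(+1); best=1720 via (A,hash)
  {AC}: card=3600; try (A,hash)→1320, (C,merge)→3480, (A,merge)→3720, (C,nl_idx)→4200, (C,hash)→5520, (C,nl)→18060 …(+1); best=1320 via (A,hash)
  {CD}: card=300; try (D,nl_idx)→3300, (C,nl_idx)→5300, (C,hash)→6400, (D,merge)→8300, (C,merge)→8500, (D,hash)→9600 …(+2); best=3300 via (D,nl_idx)
  {ABD}: card=6000; try (A,hash)→4840, (B,hash)→8840, (D,hash)→11080, (D,nl_idx)→17680, (D,merge)→20280, (A,merge)→26540 …(+5); best=4840 via (A,hash)
  {ABC}: card=3600; try (A,hash)→3640, (B,hash)→6040, (C,hash)→7480, (C,nl_idx)→15280, (A,merge)→16540, (C,merge)→18280 …(+5); best=3640 via (A,hash)
  {BCD}: card=60; try (B,hash)→4720, (B,nl_idx)→5460, (B,merge)→6940, (C,hash)→9520, (D,hash)→11920, (D,nl_idx)→12580 …(+6); best=4720 via (B,hash)
  {ACD}: card=720; try (A,hash)→4320, (A,merge)→6720, (C,hash)→13120, (D,hash)→13920, (A,nl)→21300, (D,nl_idx)→34440 …(+5); best=4320 via (A,hash)
  {ABCD}: card=36; try (A,hash)→5500, (A,merge)→5560, (B,hash)→6160, (A,nl)→8320, (B,nl_idx)→9396, (B,merge)→12880 …(+9); best=5500 via (A,hash)

5500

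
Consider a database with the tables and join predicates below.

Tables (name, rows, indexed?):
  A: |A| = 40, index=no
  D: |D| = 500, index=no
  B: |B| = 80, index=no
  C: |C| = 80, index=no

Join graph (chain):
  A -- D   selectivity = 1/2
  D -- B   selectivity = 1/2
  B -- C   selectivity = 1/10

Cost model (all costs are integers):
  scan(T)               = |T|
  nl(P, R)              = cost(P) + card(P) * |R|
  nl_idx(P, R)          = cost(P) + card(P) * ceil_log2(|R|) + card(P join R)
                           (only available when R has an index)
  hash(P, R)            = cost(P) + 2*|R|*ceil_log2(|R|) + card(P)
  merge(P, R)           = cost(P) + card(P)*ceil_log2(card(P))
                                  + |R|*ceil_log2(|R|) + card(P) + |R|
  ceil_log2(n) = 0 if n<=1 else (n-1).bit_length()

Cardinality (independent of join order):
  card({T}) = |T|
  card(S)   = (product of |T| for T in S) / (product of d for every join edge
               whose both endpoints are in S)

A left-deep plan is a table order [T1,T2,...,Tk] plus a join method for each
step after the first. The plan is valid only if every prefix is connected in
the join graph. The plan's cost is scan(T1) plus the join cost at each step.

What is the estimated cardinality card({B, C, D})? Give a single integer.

Tables in S: B(80), C(80), D(500)
Edges inside S: D-B(d=2), B-C(d=10)
numerator = 80 * 80 * 500 = 3200000
denominator = 2 * 10 = 20
card(S) = 3200000 / 20 = 160000

160000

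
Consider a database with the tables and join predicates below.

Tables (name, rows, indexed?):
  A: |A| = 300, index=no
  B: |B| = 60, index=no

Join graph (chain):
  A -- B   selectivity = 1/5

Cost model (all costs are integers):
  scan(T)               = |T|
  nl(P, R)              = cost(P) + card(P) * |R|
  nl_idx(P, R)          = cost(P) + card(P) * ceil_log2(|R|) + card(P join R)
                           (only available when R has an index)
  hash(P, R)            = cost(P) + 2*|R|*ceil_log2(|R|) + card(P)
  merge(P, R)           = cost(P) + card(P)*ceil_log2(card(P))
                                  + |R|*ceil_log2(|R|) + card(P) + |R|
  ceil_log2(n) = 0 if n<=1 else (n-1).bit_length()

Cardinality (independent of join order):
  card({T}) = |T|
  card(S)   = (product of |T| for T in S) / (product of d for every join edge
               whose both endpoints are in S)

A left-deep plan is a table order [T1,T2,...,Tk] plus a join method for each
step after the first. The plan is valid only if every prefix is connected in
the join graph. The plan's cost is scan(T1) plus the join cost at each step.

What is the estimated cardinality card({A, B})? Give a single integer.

3600

Tables in S: A(300), B(60)
Edges inside S: A-B(d=5)
numerator = 300 * 60 = 18000
denominator = 5 = 5
card(S) = 18000 / 5 = 3600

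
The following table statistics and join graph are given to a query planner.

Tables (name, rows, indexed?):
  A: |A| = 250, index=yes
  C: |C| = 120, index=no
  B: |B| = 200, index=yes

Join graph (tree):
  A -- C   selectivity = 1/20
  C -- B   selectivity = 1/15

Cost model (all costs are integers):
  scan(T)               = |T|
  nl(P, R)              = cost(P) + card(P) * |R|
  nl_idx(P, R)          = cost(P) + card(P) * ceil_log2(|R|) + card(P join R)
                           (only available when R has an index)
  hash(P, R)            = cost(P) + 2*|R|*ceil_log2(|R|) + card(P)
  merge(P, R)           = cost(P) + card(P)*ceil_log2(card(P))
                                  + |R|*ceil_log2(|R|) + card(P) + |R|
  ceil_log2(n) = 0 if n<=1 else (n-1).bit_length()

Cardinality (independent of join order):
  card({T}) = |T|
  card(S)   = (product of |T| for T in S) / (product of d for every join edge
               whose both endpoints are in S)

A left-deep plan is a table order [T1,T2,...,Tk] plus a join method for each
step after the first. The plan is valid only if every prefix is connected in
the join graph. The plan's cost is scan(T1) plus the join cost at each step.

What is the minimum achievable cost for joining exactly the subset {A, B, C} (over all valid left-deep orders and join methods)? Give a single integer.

Selinger DP over subsets of {A,B,C}:
  {A}: scan cost=250, card=250
  {C}: scan cost=120, card=120
  {B}: scan cost=200, card=200
  {AC}: card=1500; try (C,hash)→2180, (A,nl_idx)→2580, (A,merge)→3330, (C,merge)→3460, (A,hash)→4240, (A,nl)→30120 …(+1); best=2180 via (C,hash)
  {BC}: card=1600; try (C,hash)→2080, (B,nl_idx)→2680, (B,merge)→2880, (C,merge)→2960, (B,hash)→3440, (B,nl)→24120 …(+1); best=2080 via (C,hash)
  {ABC}: card=20000; try (B,hash)→6880, (A,hash)→7680, (B,merge)→21980, (A,merge)→23530, (B,nl_idx)→34180, (A,nl_idx)→34880 …(+2); best=6880 via (B,hash)

6880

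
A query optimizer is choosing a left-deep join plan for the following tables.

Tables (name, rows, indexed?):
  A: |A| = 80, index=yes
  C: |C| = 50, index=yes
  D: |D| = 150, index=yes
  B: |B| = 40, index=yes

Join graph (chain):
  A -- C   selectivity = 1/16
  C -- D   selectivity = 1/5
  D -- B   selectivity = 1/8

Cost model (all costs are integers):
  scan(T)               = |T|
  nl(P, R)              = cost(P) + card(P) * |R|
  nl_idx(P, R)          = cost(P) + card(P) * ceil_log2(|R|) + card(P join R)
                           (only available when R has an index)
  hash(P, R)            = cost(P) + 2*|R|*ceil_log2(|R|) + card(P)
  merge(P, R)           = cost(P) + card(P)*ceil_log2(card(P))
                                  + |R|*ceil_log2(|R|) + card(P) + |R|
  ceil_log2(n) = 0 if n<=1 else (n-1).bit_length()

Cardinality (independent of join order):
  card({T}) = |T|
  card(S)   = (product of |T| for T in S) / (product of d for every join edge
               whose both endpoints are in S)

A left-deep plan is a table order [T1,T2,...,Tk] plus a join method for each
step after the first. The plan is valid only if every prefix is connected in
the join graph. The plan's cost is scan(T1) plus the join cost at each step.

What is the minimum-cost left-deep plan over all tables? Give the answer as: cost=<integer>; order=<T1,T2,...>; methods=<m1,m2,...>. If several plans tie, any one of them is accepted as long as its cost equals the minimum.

Selinger DP (subsets sized 1..n):
  {A}: scan cost=80, card=80
  {C}: scan cost=50, card=50
  {D}: scan cost=150, card=150
  {B}: scan cost=40, card=40
  {AC}: card=250; try (A,nl_idx)→650, (C,hash)→760, (C,nl_idx)→810, (A,merge)→1040, (C,merge)→1070, (A,hash)→1220 …(+2); best=650 via (A,nl_idx)
  {CD}: card=1500; try (C,hash)→900, (D,merge)→1750, (C,merge)→1850, (D,nl_idx)→1950, (D,hash)→2500, (C,nl_idx)→2550 …(+2); best=900 via (C,hash)
  {BD}: card=750; try (B,hash)→780, (D,nl_idx)→1110, (D,merge)→1670, (B,merge)→1780, (B,nl_idx)→1800, (D,hash)→2480 …(+2); best=780 via (B,hash)
  {ACD}: card=7500; try (D,hash)→3300, (A,hash)→3520, (D,merge)→4250, (D,nl_idx)→10150, (A,nl_idx)→18900, (A,merge)→19540 …(+2); best=3300 via (D,hash)
  {BCD}: card=7500; try (C,hash)→2130, (B,hash)→2880, (C,merge)→9380, (C,nl_idx)→12780, (B,nl_idx)→17400, (B,merge)→19180 …(+2); best=2130 via (C,hash)
  {ABCD}: card=37500; try (A,hash)→10750, (B,hash)→11280, (B,nl_idx)→85800, (A,nl_idx)→92130, (A,merge)→107770, (B,merge)→108580 …(+2); best=10750 via (A,hash)

cost=10750; order=D,B,C,A; methods=hash,hash,hash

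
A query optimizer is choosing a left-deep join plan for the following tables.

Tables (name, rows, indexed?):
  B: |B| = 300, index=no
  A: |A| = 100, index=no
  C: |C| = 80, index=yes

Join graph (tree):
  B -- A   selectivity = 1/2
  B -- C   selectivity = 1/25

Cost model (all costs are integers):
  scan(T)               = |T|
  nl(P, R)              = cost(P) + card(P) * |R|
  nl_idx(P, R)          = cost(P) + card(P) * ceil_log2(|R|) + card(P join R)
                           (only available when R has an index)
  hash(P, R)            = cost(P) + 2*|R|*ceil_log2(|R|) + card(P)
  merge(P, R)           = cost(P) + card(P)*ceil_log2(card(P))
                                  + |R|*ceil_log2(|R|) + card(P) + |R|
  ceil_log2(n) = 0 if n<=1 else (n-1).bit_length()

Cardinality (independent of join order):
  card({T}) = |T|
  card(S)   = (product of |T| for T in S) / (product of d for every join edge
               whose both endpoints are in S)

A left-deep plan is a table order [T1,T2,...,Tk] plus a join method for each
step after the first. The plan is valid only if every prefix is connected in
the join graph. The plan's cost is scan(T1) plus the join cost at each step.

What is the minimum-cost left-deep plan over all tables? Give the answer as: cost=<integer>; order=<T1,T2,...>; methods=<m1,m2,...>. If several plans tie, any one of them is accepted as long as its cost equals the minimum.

cost=4080; order=B,C,A; methods=hash,hash

Selinger DP (subsets sized 1..n):
  {B}: scan cost=300, card=300
  {A}: scan cost=100, card=100
  {C}: scan cost=80, card=80
  {AB}: card=15000; try (A,hash)→2000, (B,merge)→3900, (A,merge)→4100, (B,hash)→5600, (B,nl)→30100, (A,nl)→30300; best=2000 via (A,hash)
  {BC}: card=960; try (C,hash)→1720, (C,nl_idx)→3360, (B,merge)→3720, (C,merge)→3940, (B,hash)→5560, (B,nl)→24080 …(+1); best=1720 via (C,hash)
  {ABC}: card=48000; try (A,hash)→4080, (A,merge)→13080, (C,hash)→18120, (A,nl)→97720, (C,nl_idx)→155000, (C,merge)→227640 …(+1); best=4080 via (A,hash)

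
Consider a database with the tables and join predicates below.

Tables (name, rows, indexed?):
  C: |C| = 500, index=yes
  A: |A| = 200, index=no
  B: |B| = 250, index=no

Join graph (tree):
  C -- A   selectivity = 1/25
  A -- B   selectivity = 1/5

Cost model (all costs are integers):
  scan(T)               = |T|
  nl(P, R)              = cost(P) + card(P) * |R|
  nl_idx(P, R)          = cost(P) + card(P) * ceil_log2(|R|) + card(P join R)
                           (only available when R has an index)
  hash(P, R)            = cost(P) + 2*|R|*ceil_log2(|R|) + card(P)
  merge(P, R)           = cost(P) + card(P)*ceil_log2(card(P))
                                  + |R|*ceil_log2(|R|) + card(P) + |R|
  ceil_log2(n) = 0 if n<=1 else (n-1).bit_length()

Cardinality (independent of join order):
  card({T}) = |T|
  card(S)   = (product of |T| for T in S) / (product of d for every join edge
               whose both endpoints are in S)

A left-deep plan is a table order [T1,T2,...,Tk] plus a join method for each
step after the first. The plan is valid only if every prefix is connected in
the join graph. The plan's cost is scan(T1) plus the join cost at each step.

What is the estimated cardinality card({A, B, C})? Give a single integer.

Tables in S: A(200), B(250), C(500)
Edges inside S: C-A(d=25), A-B(d=5)
numerator = 200 * 250 * 500 = 25000000
denominator = 25 * 5 = 125
card(S) = 25000000 / 125 = 200000

200000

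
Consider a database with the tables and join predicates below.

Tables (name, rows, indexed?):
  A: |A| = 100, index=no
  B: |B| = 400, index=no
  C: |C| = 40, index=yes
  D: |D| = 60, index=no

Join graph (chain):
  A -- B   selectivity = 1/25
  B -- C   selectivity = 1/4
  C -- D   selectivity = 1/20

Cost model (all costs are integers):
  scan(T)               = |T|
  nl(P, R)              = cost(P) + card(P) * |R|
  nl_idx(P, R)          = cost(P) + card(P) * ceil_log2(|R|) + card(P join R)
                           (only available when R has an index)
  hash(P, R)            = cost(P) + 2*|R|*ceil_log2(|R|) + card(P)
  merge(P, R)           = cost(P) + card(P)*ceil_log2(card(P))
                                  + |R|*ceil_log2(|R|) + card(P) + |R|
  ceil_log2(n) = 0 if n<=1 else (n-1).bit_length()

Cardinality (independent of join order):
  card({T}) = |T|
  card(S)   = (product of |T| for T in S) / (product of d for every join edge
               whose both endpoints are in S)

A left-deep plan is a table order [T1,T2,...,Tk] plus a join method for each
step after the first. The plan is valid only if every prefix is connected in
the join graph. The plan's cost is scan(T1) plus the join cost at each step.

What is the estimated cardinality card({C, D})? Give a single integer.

Tables in S: C(40), D(60)
Edges inside S: C-D(d=20)
numerator = 40 * 60 = 2400
denominator = 20 = 20
card(S) = 2400 / 20 = 120

120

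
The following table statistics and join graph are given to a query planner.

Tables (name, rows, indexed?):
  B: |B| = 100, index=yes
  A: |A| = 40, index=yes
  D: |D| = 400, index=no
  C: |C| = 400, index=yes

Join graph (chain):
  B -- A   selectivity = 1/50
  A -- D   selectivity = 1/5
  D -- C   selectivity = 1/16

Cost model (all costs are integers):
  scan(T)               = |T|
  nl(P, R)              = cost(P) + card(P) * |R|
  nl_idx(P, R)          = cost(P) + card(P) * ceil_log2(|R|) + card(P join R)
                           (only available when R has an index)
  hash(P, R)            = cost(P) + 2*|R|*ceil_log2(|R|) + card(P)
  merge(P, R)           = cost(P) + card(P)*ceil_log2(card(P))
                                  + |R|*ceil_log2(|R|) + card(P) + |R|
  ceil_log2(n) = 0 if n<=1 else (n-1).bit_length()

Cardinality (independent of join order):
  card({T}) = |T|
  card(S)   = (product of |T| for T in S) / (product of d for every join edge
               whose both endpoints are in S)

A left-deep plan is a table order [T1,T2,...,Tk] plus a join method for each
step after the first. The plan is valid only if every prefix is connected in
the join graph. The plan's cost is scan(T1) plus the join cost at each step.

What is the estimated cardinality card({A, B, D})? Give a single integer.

Tables in S: A(40), B(100), D(400)
Edges inside S: B-A(d=50), A-D(d=5)
numerator = 40 * 100 * 400 = 1600000
denominator = 50 * 5 = 250
card(S) = 1600000 / 250 = 6400

6400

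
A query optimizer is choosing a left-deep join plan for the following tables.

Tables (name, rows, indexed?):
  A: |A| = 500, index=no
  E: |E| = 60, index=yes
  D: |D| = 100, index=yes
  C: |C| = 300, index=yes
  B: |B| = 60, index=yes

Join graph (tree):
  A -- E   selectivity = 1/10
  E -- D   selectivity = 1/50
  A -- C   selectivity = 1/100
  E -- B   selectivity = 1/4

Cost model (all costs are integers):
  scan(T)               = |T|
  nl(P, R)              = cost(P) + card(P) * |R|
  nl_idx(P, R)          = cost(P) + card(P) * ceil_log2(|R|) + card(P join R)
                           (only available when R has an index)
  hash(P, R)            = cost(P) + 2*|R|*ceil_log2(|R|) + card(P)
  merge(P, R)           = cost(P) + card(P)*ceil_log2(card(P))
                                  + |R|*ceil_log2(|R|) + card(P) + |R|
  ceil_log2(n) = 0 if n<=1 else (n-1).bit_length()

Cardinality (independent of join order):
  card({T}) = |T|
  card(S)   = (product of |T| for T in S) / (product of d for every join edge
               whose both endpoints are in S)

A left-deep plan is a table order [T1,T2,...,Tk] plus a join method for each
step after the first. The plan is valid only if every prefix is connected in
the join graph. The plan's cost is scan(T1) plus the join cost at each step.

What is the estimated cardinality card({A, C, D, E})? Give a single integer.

Tables in S: A(500), C(300), D(100), E(60)
Edges inside S: A-E(d=10), E-D(d=50), A-C(d=100)
numerator = 500 * 300 * 100 * 60 = 900000000
denominator = 10 * 50 * 100 = 50000
card(S) = 900000000 / 50000 = 18000

18000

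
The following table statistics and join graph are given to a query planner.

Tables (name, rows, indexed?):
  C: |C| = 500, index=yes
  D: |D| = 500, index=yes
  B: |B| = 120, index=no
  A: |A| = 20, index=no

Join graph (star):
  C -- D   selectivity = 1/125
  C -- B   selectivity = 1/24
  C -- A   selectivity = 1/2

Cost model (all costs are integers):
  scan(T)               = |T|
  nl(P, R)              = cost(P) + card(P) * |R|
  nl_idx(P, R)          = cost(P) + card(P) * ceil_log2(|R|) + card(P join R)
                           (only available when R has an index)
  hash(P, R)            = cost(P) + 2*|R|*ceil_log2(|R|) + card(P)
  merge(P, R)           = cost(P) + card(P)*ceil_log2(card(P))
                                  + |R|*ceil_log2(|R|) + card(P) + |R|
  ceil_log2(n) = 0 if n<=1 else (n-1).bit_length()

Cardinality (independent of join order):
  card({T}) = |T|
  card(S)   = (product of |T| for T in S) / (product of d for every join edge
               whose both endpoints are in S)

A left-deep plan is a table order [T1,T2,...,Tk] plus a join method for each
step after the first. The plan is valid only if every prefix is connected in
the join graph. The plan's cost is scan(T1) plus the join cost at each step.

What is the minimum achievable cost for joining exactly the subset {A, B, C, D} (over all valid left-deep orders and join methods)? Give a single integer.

Selinger DP over subsets of {A,B,C,D}:
  {C}: scan cost=500, card=500
  {D}: scan cost=500, card=500
  {B}: scan cost=120, card=120
  {A}: scan cost=20, card=20
  {CD}: card=2000; try (D,nl_idx)→7000, (C,nl_idx)→7000, (D,hash)→10000, (C,hash)→10000, (D,merge)→10500, (C,merge)→10500 …(+2); best=7000 via (D,nl_idx)
  {BC}: card=2500; try (B,hash)→2680, (C,nl_idx)→3700, (C,merge)→6080, (B,merge)→6460, (C,hash)→9240, (C,nl)→60120 …(+1); best=2680 via (B,hash)
  {AC}: card=5000; try (A,hash)→1200, (C,merge)→5140, (C,nl_idx)→5200, (A,merge)→5620, (C,hash)→9040, (C,nl)→10020 …(+1); best=1200 via (A,hash)
  {BCD}: card=10000; try (B,hash)→10680, (D,hash)→14180, (B,merge)→31960, (D,nl_idx)→35180, (D,merge)→40180, (B,nl)→247000 …(+1); best=10680 via (B,hash)
  {ACD}: card=20000; try (A,hash)→9200, (D,hash)→15200, (A,merge)→31120, (A,nl)→47000, (D,nl_idx)→66200, (D,merge)→76200 …(+1); best=9200 via (A,hash)
  {ABC}: card=25000; try (A,hash)→5380, (B,hash)→7880, (A,merge)→35300, (A,nl)→52680, (B,merge)→72160, (B,nl)→601200; best=5380 via (A,hash)
  {ABCD}: card=100000; try (A,hash)→20880, (B,hash)→30880, (D,hash)→39380, (A,merge)→160800, (A,nl)→210680, (B,merge)→330160 …(+4); best=20880 via (A,hash)

20880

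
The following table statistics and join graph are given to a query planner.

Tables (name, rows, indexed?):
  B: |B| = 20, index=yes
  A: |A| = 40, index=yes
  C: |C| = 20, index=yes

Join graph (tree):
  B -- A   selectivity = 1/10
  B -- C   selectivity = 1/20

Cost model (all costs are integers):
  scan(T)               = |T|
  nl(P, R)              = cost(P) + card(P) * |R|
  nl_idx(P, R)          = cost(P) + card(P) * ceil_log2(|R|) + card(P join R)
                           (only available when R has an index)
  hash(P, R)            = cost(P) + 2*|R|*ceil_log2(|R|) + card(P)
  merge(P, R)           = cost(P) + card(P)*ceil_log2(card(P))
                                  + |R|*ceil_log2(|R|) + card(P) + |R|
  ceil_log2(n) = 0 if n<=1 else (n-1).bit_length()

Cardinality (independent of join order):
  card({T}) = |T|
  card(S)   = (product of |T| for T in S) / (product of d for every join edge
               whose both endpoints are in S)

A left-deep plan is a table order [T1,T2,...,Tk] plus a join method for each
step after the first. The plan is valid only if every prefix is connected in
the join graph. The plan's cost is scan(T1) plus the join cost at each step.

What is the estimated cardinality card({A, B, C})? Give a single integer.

80

Tables in S: A(40), B(20), C(20)
Edges inside S: B-A(d=10), B-C(d=20)
numerator = 40 * 20 * 20 = 16000
denominator = 10 * 20 = 200
card(S) = 16000 / 200 = 80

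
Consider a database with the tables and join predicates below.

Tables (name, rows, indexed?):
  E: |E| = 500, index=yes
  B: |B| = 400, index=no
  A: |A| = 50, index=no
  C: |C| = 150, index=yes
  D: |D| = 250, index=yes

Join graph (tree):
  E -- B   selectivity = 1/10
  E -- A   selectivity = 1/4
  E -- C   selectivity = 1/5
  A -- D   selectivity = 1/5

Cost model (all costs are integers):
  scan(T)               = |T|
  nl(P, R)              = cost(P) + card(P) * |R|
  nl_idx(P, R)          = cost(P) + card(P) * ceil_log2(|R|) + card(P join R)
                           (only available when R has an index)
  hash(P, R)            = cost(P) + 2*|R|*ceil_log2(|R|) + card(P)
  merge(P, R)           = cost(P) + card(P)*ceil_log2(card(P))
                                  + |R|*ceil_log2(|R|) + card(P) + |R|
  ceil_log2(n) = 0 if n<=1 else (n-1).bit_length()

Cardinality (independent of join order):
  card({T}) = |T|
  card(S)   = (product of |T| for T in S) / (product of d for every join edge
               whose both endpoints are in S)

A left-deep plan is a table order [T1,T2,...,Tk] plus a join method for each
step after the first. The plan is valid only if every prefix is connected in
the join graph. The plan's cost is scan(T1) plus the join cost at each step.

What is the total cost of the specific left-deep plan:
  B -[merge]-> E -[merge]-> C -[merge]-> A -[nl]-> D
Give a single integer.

step 1: scan B: cost=400, card=400
step 2: join E via merge
    card(P join E) = 400*500/(10) = 20000
    cost = 400 + 400*9 + 500*9 + 400 + 500 = 9400
step 3: join C via merge
    card(P join C) = 20000*150/(5) = 600000
    cost = 9400 + 20000*15 + 150*8 + 20000 + 150 = 330750
step 4: join A via merge
    card(P join A) = 600000*50/(4) = 7500000
    cost = 330750 + 600000*20 + 50*6 + 600000 + 50 = 12931100
step 5: join D via nl
    card(P join D) = 7500000*250/(5) = 375000000
    cost = 12931100 + 7500000*250 = 1887931100

1887931100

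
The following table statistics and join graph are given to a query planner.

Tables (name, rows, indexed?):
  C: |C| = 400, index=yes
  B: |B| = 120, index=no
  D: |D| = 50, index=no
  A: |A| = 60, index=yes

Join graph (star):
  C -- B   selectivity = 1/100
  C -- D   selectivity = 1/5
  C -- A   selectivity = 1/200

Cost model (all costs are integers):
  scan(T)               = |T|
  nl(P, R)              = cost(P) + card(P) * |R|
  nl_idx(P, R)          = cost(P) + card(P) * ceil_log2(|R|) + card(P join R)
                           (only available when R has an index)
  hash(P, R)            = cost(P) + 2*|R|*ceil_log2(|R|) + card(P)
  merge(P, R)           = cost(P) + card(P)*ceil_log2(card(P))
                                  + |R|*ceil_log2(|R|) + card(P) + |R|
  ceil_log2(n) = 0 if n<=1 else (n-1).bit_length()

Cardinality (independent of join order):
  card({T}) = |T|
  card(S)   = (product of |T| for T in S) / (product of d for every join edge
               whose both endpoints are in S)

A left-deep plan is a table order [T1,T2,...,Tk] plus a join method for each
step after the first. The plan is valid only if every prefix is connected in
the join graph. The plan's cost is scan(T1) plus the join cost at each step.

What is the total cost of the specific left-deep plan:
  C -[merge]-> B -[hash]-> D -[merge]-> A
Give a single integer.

74060

step 1: scan C: cost=400, card=400
step 2: join B via merge
    card(P join B) = 400*120/(100) = 480
    cost = 400 + 400*9 + 120*7 + 400 + 120 = 5360
step 3: join D via hash
    card(P join D) = 480*50/(5) = 4800
    cost = 5360 + 2*50*6 + 480 = 6440
step 4: join A via merge
    card(P join A) = 4800*60/(200) = 1440
    cost = 6440 + 4800*13 + 60*6 + 4800 + 60 = 74060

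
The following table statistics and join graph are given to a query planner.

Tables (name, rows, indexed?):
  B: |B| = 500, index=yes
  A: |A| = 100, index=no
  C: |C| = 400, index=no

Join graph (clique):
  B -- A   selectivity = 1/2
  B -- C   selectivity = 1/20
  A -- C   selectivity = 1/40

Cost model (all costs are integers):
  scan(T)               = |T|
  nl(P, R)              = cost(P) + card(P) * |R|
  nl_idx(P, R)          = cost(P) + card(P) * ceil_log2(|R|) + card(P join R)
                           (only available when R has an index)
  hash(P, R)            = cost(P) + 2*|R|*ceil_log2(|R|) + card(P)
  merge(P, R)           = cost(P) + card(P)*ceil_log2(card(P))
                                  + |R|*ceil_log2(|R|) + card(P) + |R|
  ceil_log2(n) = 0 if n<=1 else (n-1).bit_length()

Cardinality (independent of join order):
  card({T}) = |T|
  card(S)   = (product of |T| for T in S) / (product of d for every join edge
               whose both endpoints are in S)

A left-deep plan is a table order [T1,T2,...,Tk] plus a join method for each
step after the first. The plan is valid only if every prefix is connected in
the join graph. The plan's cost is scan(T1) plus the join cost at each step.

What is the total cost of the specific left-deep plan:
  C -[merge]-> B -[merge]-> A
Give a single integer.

step 1: scan C: cost=400, card=400
step 2: join B via merge
    card(P join B) = 400*500/(20) = 10000
    cost = 400 + 400*9 + 500*9 + 400 + 500 = 9400
step 3: join A via merge
    card(P join A) = 10000*100/(2*40) = 12500
    cost = 9400 + 10000*14 + 100*7 + 10000 + 100 = 160200

160200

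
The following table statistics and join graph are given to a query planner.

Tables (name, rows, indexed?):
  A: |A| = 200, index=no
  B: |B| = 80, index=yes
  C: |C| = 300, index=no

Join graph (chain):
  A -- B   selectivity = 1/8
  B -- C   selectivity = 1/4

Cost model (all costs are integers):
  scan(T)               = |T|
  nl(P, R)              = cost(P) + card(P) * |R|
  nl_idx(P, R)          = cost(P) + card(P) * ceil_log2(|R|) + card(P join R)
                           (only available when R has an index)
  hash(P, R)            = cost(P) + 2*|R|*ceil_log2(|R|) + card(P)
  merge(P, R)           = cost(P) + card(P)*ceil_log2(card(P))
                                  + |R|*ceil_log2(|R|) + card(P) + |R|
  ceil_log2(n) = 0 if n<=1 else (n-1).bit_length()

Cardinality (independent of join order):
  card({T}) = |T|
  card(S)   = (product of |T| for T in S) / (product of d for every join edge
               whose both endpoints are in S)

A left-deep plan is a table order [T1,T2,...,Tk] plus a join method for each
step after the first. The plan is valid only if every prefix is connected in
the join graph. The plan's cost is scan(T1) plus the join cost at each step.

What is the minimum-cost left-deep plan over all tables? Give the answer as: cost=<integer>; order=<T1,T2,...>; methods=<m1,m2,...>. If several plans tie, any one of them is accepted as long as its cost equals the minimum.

Selinger DP (subsets sized 1..n):
  {A}: scan cost=200, card=200
  {B}: scan cost=80, card=80
  {C}: scan cost=300, card=300
  {AB}: card=2000; try (B,hash)→1520, (A,merge)→2520, (B,merge)→2640, (A,hash)→3360, (B,nl_idx)→3600, (A,nl)→16080 …(+1); best=1520 via (B,hash)
  {BC}: card=6000; try (B,hash)→1720, (C,merge)→3720, (B,merge)→3940, (C,hash)→5560, (B,nl_idx)→8400, (C,nl)→24080 …(+1); best=1720 via (B,hash)
  {ABC}: card=150000; try (C,hash)→8920, (A,hash)→10920, (C,merge)→28520, (A,merge)→87520, (C,nl)→601520, (A,nl)→1201720; best=8920 via (C,hash)

cost=8920; order=A,B,C; methods=hash,hash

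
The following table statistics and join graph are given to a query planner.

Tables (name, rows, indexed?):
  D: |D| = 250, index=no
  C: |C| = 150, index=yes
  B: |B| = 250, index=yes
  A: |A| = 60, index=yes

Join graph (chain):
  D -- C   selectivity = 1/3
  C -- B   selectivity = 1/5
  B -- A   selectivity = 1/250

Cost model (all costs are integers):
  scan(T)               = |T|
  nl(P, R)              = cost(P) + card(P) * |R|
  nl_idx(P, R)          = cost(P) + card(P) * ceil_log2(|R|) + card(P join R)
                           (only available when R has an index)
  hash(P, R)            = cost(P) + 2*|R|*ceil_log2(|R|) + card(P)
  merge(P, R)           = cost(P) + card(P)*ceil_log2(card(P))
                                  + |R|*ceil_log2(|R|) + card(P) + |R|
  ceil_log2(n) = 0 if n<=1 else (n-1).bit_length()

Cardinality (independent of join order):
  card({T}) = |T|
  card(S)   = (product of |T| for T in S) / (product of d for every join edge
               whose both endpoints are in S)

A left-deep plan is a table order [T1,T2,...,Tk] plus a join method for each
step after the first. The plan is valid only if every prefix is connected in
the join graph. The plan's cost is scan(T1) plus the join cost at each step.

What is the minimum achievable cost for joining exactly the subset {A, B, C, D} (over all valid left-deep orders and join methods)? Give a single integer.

8170

Selinger DP over subsets of {A,B,C,D}:
  {D}: scan cost=250, card=250
  {C}: scan cost=150, card=150
  {B}: scan cost=250, card=250
  {A}: scan cost=60, card=60
  {CD}: card=12500; try (C,hash)→2900, (D,merge)→3750, (C,merge)→3850, (D,hash)→4300, (C,nl_idx)→14750, (D,nl)→37650 …(+1); best=2900 via (C,hash)
  {BC}: card=7500; try (C,hash)→2900, (B,merge)→3750, (C,merge)→3850, (B,hash)→4300, (B,nl_idx)→8850, (C,nl_idx)→9750 …(+2); best=2900 via (C,hash)
  {AB}: card=60; try (B,nl_idx)→600, (A,hash)→1220, (A,nl_idx)→1810, (B,merge)→2730, (A,merge)→2920, (B,hash)→4120 …(+2); best=600 via (B,nl_idx)
  {BCD}: card=625000; try (D,hash)→14400, (B,hash)→19400, (D,merge)→110150, (B,merge)→192650, (B,nl_idx)→727900, (D,nl)→1877900 …(+1); best=14400 via (D,hash)
  {ABC}: card=1800; try (C,merge)→2370, (C,nl_idx)→2880, (C,hash)→3060, (C,nl)→9600, (A,hash)→11120, (A,nl_idx)→49700 …(+2); best=2370 via (C,merge)
  {ABCD}: card=150000; try (D,hash)→8170, (D,merge)→26220, (D,nl)→452370, (A,hash)→640120, (A,nl_idx)→3914400, (A,merge)→13139820 …(+1); best=8170 via (D,hash)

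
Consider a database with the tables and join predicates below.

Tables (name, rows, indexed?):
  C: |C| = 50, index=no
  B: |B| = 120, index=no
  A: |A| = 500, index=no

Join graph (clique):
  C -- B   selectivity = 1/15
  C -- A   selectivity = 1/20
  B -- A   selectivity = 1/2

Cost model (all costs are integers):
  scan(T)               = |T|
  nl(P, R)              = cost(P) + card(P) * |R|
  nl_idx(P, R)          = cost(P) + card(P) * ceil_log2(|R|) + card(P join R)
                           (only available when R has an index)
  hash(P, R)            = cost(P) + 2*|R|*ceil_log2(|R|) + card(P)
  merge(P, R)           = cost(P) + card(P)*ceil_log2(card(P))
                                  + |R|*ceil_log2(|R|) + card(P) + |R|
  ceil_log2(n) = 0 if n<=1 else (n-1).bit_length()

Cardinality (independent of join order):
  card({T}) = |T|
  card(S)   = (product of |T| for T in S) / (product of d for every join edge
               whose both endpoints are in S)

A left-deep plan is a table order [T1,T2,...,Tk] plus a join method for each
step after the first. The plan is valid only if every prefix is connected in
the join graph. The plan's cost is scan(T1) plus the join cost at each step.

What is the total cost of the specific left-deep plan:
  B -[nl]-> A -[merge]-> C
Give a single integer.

step 1: scan B: cost=120, card=120
step 2: join A via nl
    card(P join A) = 120*500/(2) = 30000
    cost = 120 + 120*500 = 60120
step 3: join C via merge
    card(P join C) = 30000*50/(15*20) = 5000
    cost = 60120 + 30000*15 + 50*6 + 30000 + 50 = 540470

540470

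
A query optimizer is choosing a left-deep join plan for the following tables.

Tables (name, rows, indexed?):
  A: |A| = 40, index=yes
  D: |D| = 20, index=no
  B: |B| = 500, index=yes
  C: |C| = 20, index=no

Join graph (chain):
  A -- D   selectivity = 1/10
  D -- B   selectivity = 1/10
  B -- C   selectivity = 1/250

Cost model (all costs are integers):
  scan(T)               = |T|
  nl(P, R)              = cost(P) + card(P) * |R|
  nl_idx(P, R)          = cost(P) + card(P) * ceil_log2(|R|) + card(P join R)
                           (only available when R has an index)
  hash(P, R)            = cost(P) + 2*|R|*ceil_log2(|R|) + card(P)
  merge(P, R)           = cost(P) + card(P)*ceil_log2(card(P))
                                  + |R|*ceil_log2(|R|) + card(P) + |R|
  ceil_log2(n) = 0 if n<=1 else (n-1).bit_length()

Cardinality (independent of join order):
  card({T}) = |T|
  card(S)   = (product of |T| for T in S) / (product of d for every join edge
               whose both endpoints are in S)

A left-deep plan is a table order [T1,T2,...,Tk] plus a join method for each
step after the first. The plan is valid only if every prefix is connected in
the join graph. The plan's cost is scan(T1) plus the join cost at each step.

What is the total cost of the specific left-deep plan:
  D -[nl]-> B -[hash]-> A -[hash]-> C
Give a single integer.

15700

step 1: scan D: cost=20, card=20
step 2: join B via nl
    card(P join B) = 20*500/(10) = 1000
    cost = 20 + 20*500 = 10020
step 3: join A via hash
    card(P join A) = 1000*40/(10) = 4000
    cost = 10020 + 2*40*6 + 1000 = 11500
step 4: join C via hash
    card(P join C) = 4000*20/(250) = 320
    cost = 11500 + 2*20*5 + 4000 = 15700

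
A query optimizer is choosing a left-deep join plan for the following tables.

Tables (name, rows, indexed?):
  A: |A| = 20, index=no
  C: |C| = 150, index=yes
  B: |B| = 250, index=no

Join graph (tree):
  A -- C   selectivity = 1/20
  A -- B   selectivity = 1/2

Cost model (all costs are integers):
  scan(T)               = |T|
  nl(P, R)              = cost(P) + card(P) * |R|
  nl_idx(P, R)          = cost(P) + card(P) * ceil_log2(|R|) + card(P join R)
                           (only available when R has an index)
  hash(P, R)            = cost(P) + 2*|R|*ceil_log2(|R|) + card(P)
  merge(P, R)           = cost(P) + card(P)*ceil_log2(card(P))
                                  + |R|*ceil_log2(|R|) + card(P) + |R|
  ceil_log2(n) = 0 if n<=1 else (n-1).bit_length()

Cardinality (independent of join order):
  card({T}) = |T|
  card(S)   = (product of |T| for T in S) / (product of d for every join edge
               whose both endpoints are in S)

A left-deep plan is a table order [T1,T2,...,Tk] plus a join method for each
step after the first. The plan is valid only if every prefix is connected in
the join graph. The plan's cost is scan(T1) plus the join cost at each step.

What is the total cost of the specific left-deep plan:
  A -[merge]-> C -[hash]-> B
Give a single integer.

step 1: scan A: cost=20, card=20
step 2: join C via merge
    card(P join C) = 20*150/(20) = 150
    cost = 20 + 20*5 + 150*8 + 20 + 150 = 1490
step 3: join B via hash
    card(P join B) = 150*250/(2) = 18750
    cost = 1490 + 2*250*8 + 150 = 5640

5640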